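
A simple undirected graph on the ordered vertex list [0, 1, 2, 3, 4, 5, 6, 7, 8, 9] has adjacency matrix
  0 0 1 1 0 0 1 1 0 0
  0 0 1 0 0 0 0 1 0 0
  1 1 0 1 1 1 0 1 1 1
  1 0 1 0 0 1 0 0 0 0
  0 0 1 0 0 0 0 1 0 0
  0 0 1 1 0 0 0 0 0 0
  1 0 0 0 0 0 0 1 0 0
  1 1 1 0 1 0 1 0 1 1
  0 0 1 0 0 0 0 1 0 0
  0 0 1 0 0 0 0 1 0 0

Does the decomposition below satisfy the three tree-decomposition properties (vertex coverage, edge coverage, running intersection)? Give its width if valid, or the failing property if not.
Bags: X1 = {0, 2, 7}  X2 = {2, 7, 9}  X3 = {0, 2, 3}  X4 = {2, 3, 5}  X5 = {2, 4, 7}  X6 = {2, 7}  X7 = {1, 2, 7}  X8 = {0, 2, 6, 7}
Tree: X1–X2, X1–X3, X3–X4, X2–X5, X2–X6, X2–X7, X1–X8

A tree decomposition must satisfy three properties: every vertex lies in some bag; for every edge, both endpoints lie together in some bag; and for every vertex, the bags containing it form a connected subtree. Here vertex 8 appears in no bag, so the decomposition is invalid.

No — vertex 8 appears in no bag.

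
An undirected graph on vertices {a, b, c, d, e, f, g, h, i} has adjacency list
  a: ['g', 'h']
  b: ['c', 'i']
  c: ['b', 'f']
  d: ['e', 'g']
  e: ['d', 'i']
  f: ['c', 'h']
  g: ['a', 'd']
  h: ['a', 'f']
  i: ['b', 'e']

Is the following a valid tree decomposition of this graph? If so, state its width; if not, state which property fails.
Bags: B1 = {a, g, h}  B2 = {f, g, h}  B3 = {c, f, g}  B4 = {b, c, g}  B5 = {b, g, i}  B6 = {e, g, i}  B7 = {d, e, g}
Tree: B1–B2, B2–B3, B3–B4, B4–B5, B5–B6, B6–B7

Yes; width 2.

Every vertex of G appears in some bag (union = {a, b, c, d, e, f, g, h, i}); every edge is covered by a bag; and for each vertex v the set of bags containing v is connected in the bag tree. The decomposition is therefore valid. The largest bag has 3 vertices, so the width is 2.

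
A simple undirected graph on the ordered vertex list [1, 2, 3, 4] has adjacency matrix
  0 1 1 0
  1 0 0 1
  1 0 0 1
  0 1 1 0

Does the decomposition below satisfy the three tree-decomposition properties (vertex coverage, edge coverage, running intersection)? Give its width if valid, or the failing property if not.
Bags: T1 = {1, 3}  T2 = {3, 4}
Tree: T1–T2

No — vertex 2 appears in no bag.

A tree decomposition must satisfy three properties: every vertex lies in some bag; for every edge, both endpoints lie together in some bag; and for every vertex, the bags containing it form a connected subtree. Here vertex 2 appears in no bag, so the decomposition is invalid.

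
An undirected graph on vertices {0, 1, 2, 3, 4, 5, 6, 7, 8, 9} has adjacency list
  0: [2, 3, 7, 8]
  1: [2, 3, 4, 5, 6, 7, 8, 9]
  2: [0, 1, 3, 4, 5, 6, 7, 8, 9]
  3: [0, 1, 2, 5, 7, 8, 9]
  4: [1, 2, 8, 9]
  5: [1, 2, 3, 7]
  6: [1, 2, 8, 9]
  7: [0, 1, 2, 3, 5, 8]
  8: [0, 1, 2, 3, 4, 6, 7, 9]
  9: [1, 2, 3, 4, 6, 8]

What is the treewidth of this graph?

A width-4 tree decomposition is:
Bags: B1 = {1, 2, 3, 7, 8}  B2 = {1, 2, 3, 5, 7}  B3 = {0, 2, 3, 7, 8}  B4 = {1, 2, 3, 8, 9}  B5 = {1, 2, 4, 8, 9}  B6 = {1, 2, 6, 8, 9}
Tree: B1–B2, B1–B3, B1–B4, B4–B5, B5–B6
Each bag holds 5 vertices, so the decomposition has width 4, which upper-bounds the treewidth. On the other hand G contains the 5-clique {0, 2, 3, 7, 8}. A clique must lie in a single bag of any decomposition, so no decomposition can have width below 4. The upper and lower bounds meet at 4, so that is the treewidth.

4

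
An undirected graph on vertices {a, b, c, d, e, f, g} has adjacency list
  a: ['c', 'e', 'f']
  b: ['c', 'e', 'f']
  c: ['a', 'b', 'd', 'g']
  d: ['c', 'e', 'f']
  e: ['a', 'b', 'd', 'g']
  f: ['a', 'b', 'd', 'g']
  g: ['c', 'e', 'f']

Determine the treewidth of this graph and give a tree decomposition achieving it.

Every bag has size at most 4, so the width is 4 − 1 = 3 and tw(G) ≤ 3. For the lower bound: the 4 vertex sets {b,f}, {a,e}, {c}, {g} are disjoint, each induces a connected subgraph, and every pair is joined by at least one edge of G. Contracting each set to a single vertex therefore yields K_{4} as a minor, and since treewidth is minor-monotone, tw(G) ≥ tw(K_{4}) = 3. Combining the bounds, tw(G) = 3.

Treewidth 3.
One such decomposition:
Bags: B1 = {b, c, e, f}  B2 = {a, c, e, f}  B3 = {c, e, f, g}  B4 = {c, d, e, f}
Tree: B1–B2, B2–B3, B3–B4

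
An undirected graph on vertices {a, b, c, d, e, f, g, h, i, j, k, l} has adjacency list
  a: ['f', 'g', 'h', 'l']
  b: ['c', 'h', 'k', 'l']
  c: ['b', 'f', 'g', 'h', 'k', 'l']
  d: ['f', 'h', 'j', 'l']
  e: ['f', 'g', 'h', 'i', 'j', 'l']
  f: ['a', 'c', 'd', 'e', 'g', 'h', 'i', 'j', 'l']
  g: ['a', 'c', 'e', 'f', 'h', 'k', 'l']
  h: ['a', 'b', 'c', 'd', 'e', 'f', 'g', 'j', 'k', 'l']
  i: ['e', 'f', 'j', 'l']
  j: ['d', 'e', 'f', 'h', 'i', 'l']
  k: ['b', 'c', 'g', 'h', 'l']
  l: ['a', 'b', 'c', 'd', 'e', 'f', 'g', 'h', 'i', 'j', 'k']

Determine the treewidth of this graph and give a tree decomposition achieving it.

Treewidth 4.
One optimal decomposition is:
Bags: B1 = {c, g, h, k, l}  B2 = {c, f, g, h, l}  B3 = {a, f, g, h, l}  B4 = {e, f, g, h, l}  B5 = {e, f, h, j, l}  B6 = {d, f, h, j, l}  B7 = {e, f, i, j, l}  B8 = {b, c, h, k, l}
Tree: B1–B2, B2–B3, B3–B4, B4–B5, B5–B6, B5–B7, B1–B8

The largest bag has 5 vertices, giving width 4; this decomposition certifies tw(G) ≤ 4. Conversely, {d, f, h, j, l} is a clique of size 5, and the vertices of any clique must share a bag in every tree decomposition; so some bag has ≥ 5 vertices and tw(G) ≥ 4. Combining the bounds, tw(G) = 4.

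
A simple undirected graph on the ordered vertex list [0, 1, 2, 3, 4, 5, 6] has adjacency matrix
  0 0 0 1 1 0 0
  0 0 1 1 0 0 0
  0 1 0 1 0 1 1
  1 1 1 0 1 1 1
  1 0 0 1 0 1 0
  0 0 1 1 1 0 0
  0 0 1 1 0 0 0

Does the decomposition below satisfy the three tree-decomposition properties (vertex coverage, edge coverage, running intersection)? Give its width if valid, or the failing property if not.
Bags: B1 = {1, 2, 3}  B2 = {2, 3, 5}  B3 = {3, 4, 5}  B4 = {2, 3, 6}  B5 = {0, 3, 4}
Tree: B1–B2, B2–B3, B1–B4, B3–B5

Yes; width 2.

Every vertex of G appears in some bag (union = {0, 1, 2, 3, 4, 5, 6}); every edge is covered by a bag; and for each vertex v the set of bags containing v is connected in the bag tree. The decomposition is therefore valid. The largest bag has 3 vertices, so the width is 2.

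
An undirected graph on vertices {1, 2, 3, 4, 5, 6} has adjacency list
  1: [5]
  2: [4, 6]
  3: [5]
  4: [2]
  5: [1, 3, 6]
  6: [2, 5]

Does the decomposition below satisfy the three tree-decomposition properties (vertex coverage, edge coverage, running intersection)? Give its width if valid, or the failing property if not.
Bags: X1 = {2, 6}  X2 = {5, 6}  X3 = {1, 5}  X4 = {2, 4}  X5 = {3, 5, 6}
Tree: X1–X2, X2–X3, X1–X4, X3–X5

A tree decomposition must satisfy three properties: every vertex lies in some bag; for every edge, both endpoints lie together in some bag; and for every vertex, the bags containing it form a connected subtree. Here bags containing vertex 6 are not connected in the tree, so the decomposition is invalid.

No — bags containing vertex 6 are not connected in the tree.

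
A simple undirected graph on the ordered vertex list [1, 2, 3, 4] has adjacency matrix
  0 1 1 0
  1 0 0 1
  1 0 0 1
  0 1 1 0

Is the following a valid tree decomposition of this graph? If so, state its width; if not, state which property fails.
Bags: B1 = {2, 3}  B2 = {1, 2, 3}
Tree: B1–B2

No — vertex 4 appears in no bag.

A tree decomposition must satisfy three properties: every vertex lies in some bag; for every edge, both endpoints lie together in some bag; and for every vertex, the bags containing it form a connected subtree. Here vertex 4 appears in no bag, so the decomposition is invalid.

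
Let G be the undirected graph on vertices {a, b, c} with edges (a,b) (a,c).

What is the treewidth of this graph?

1

A width-1 tree decomposition is:
Bags: B1 = {a, c}  B2 = {a, b}
Tree: B1–B2
Each bag holds 2 vertices, so the decomposition has width 1, which upper-bounds the treewidth. G has an edge, so its treewidth is at least 1. Hence tw(G) = 1 exactly.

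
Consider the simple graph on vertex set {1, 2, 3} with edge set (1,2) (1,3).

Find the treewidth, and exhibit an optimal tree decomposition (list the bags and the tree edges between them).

Treewidth 1.
Bags: B1 = {1, 3}  B2 = {1, 2}
Tree: B1–B2

The largest bag has 2 vertices, giving width 1; this decomposition certifies tw(G) ≤ 1. Since G has at least one edge (e.g. 1–3), it is not an edgeless graph, so tw(G) ≥ 1. Therefore the treewidth is 1.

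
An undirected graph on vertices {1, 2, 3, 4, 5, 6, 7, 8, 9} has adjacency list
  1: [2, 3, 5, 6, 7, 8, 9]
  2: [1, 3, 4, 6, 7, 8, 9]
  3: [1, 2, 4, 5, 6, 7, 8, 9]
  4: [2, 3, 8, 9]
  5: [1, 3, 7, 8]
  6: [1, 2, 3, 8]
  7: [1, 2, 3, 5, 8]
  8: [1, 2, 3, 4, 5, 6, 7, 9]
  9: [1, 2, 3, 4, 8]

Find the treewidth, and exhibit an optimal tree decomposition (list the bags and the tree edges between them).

The largest bag has 5 vertices, giving width 4; this decomposition certifies tw(G) ≤ 4. Conversely, {1, 2, 3, 8, 9} is a clique of size 5, and the vertices of any clique must share a bag in every tree decomposition; so some bag has ≥ 5 vertices and tw(G) ≥ 4. Hence tw(G) = 4 exactly.

Treewidth 4.
One optimal decomposition is:
Bags: B1 = {1, 2, 3, 7, 8}  B2 = {1, 2, 3, 6, 8}  B3 = {1, 3, 5, 7, 8}  B4 = {1, 2, 3, 8, 9}  B5 = {2, 3, 4, 8, 9}
Tree: B1–B2, B1–B3, B2–B4, B4–B5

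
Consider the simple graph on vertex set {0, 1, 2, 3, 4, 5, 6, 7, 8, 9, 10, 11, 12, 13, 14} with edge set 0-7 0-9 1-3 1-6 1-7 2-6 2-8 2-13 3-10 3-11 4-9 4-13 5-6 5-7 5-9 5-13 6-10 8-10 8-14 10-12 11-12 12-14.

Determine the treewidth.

A width-3 tree decomposition is:
Bags: B1 = {8, 11, 12, 14}  B2 = {8, 10, 11, 12}  B3 = {3, 8, 10, 11}  B4 = {2, 3, 8, 10}  B5 = {2, 3, 6, 10}  B6 = {1, 2, 3, 6}  B7 = {1, 2, 6, 13}  B8 = {1, 5, 6, 13}  B9 = {1, 5, 7, 13}  B10 = {4, 5, 7, 13}  B11 = {4, 5, 7, 9}  B12 = {0, 4, 7, 9}
Tree: B1–B2, B2–B3, B3–B4, B4–B5, B5–B6, B6–B7, B7–B8, B8–B9, B9–B10, B10–B11, B11–B12
The largest bag has 4 vertices, giving width 3; this decomposition certifies tw(G) ≤ 3. For the lower bound: the 4 vertex sets {11,12,14}, {8}, {10}, {1,2,3,6} are disjoint, each induces a connected subgraph, and every pair is joined by at least one edge of G. Contracting each set to a single vertex therefore yields K_{4} as a minor, and since treewidth is minor-monotone, tw(G) ≥ tw(K_{4}) = 3. Therefore the treewidth is 3.

3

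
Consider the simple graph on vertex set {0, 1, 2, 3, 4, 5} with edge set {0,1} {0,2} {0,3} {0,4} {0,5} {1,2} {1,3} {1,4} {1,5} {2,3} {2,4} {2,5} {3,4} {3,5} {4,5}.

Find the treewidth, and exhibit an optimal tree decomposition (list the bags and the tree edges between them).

Treewidth 5.
One optimal decomposition is:
Bags: B1 = {0, 1, 2, 3, 4, 5}
Tree: (single bag)

With just one bag of size 6, the width is 6 − 1 = 5, so tw(G) ≤ 5. For the lower bound, the 6 vertices {0, 1, 2, 3, 4, 5} are pairwise adjacent, and any tree decomposition puts a clique entirely inside one bag — forcing width ≥ 5. Therefore the treewidth is 5.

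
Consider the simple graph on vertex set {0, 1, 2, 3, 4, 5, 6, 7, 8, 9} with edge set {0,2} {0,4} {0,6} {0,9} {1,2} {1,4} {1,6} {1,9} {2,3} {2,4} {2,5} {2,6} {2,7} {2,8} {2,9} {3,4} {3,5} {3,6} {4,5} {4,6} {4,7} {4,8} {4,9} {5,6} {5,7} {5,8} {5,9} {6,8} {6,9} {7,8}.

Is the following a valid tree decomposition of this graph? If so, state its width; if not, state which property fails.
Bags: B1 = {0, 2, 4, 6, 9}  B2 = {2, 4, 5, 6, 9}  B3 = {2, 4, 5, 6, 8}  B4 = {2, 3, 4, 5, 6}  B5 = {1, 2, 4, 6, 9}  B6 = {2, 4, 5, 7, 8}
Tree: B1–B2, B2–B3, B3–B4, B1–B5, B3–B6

Yes; width 4.

Every vertex of G appears in some bag (union = {0, 1, 2, 3, 4, 5, 6, 7, 8, 9}); every edge is covered by a bag; and for each vertex v the set of bags containing v is connected in the bag tree. The decomposition is therefore valid. The largest bag has 5 vertices, so the width is 4.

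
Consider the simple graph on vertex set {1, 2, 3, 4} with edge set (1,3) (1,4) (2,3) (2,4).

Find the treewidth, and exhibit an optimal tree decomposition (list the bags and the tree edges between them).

Treewidth 2.
One such decomposition:
Bags: B1 = {2, 3, 4}  B2 = {1, 3, 4}
Tree: B1–B2

Each bag holds 3 vertices, so the decomposition has width 2, which upper-bounds the treewidth. Since 4–2–3–1–4 is a cycle in G, G is not acyclic. Forests are exactly the graphs of treewidth ≤ 1, so tw(G) ≥ 2. Hence tw(G) = 2 exactly.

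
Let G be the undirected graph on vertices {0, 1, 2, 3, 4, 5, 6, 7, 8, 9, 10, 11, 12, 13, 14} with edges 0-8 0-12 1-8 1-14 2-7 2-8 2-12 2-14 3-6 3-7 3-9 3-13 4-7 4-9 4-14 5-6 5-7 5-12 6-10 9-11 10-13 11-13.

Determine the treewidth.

3

A width-3 tree decomposition is:
Bags: B1 = {0, 1, 8, 14}  B2 = {0, 2, 8, 14}  B3 = {0, 2, 12, 14}  B4 = {2, 4, 12, 14}  B5 = {2, 4, 7, 12}  B6 = {4, 5, 7, 12}  B7 = {4, 5, 7, 9}  B8 = {3, 5, 7, 9}  B9 = {3, 5, 6, 9}  B10 = {3, 6, 9, 11}  B11 = {3, 6, 11, 13}  B12 = {6, 10, 11, 13}
Tree: B1–B2, B2–B3, B3–B4, B4–B5, B5–B6, B6–B7, B7–B8, B8–B9, B9–B10, B10–B11, B11–B12
Every bag has size at most 4, so the width is 4 − 1 = 3 and tw(G) ≤ 3. For the lower bound: the 4 vertex sets {0,1,8}, {14}, {2}, {4,5,7,12} are disjoint, each induces a connected subgraph, and every pair is joined by at least one edge of G. Contracting each set to a single vertex therefore yields K_{4} as a minor, and since treewidth is minor-monotone, tw(G) ≥ tw(K_{4}) = 3. Therefore the treewidth is 3.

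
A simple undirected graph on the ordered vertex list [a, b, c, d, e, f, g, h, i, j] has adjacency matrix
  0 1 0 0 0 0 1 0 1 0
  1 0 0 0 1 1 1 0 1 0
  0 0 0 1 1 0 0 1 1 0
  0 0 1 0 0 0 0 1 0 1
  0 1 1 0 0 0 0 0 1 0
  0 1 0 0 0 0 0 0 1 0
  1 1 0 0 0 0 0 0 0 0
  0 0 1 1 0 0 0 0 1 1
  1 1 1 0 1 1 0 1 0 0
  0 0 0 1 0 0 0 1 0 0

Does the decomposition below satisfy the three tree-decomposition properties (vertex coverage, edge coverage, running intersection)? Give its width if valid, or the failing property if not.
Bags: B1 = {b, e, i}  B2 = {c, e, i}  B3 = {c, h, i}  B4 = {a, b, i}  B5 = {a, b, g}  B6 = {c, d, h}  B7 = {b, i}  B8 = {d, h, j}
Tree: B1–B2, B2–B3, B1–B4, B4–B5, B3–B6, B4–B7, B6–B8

A tree decomposition must satisfy three properties: every vertex lies in some bag; for every edge, both endpoints lie together in some bag; and for every vertex, the bags containing it form a connected subtree. Here vertex f appears in no bag, so the decomposition is invalid.

No — vertex f appears in no bag.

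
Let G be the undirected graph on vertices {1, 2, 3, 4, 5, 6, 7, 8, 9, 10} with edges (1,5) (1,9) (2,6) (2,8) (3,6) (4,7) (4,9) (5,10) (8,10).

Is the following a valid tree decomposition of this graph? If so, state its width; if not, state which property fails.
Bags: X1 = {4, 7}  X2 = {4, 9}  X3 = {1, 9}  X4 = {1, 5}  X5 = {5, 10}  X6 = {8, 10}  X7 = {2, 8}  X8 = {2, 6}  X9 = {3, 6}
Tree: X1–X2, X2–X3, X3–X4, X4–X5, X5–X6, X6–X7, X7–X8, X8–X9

Checking the three conditions: (i) the bags cover all of {1, 2, 3, 4, 5, 6, 7, 8, 9, 10}; (ii) for each edge, some bag contains both endpoints; (iii) the bags containing any fixed vertex form a subtree. All hold, so the decomposition is valid with width 2 − 1 = 1.

Yes; width 1.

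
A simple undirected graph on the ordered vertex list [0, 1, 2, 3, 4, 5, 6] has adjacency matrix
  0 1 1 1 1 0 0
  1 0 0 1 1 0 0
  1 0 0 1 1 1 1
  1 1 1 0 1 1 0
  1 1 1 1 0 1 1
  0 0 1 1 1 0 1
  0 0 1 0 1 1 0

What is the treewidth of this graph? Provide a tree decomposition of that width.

Every bag has size at most 4, so the width is 4 − 1 = 3 and tw(G) ≤ 3. On the other hand G contains the 4-clique {0, 1, 3, 4}. A clique must lie in a single bag of any decomposition, so no decomposition can have width below 3. The upper and lower bounds meet at 3, so that is the treewidth.

Treewidth 3.
One optimal decomposition is:
Bags: B1 = {0, 2, 3, 4}  B2 = {2, 3, 4, 5}  B3 = {2, 4, 5, 6}  B4 = {0, 1, 3, 4}
Tree: B1–B2, B2–B3, B1–B4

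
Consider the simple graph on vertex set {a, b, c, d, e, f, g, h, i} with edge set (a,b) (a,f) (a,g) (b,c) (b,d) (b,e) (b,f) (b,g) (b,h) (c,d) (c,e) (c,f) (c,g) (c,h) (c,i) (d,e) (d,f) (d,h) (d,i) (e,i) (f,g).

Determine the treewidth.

A width-3 tree decomposition is:
Bags: B1 = {b, c, d, f}  B2 = {b, c, f, g}  B3 = {a, b, f, g}  B4 = {b, c, d, e}  B5 = {c, d, e, i}  B6 = {b, c, d, h}
Tree: B1–B2, B2–B3, B1–B4, B4–B5, B1–B6
Every bag has size at most 4, so the width is 4 − 1 = 3 and tw(G) ≤ 3. For the lower bound, the 4 vertices {b, c, d, e} are pairwise adjacent, and any tree decomposition puts a clique entirely inside one bag — forcing width ≥ 3. The upper and lower bounds meet at 3, so that is the treewidth.

3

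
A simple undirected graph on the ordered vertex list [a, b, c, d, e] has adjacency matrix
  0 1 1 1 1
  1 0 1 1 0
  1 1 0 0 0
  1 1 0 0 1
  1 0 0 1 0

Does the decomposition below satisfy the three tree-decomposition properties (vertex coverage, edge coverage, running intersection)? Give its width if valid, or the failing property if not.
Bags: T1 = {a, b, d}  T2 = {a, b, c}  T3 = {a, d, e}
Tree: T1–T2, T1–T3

Every vertex of G appears in some bag (union = {a, b, c, d, e}); every edge is covered by a bag; and for each vertex v the set of bags containing v is connected in the bag tree. The decomposition is therefore valid. The largest bag has 3 vertices, so the width is 2.

Yes; width 2.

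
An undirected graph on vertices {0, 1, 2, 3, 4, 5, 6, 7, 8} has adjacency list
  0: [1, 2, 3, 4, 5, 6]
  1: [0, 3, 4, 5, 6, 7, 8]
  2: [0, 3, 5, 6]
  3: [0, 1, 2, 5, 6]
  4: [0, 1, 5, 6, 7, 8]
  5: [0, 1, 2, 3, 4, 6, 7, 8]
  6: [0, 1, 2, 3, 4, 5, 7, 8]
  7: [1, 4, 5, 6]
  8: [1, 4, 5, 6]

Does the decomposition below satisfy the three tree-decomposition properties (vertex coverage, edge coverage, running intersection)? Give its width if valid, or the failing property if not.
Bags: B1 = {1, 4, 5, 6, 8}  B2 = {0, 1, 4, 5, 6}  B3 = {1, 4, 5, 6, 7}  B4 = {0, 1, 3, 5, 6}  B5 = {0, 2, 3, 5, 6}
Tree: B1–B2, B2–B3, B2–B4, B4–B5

Yes; width 4.

Vertex coverage: the bags together contain {0, 1, 2, 3, 4, 5, 6, 7, 8}, the full vertex set. Edge coverage: each edge of G has both endpoints in at least one bag. Running intersection: for every vertex, the bags containing it form a connected subtree. All three properties hold, so this is a valid tree decomposition of width max|bag| − 1 = 4, and hence tw(G) ≤ 4.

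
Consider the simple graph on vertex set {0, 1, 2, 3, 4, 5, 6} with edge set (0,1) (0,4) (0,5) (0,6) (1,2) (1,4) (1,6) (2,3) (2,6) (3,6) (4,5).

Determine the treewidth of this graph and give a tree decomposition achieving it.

Treewidth 2.
Bags: B1 = {2, 3, 6}  B2 = {1, 2, 6}  B3 = {0, 1, 6}  B4 = {0, 1, 4}  B5 = {0, 4, 5}
Tree: B1–B2, B2–B3, B3–B4, B4–B5

The largest bag has 3 vertices, giving width 2; this decomposition certifies tw(G) ≤ 2. Conversely, {0, 1, 4} is a clique of size 3, and the vertices of any clique must share a bag in every tree decomposition; so some bag has ≥ 3 vertices and tw(G) ≥ 2. Combining the bounds, tw(G) = 2.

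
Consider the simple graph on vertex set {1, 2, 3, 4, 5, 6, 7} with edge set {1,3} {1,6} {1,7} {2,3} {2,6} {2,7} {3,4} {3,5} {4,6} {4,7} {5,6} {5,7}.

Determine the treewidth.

3

A width-3 tree decomposition is:
Bags: B1 = {3, 5, 6, 7}  B2 = {1, 3, 6, 7}  B3 = {3, 4, 6, 7}  B4 = {2, 3, 6, 7}
Tree: B1–B2, B2–B3, B3–B4
The largest bag has 4 vertices, giving width 3; this decomposition certifies tw(G) ≤ 3. For the lower bound: the 4 vertex sets {5,6}, {1,3}, {7}, {4} are disjoint, each induces a connected subgraph, and every pair is joined by at least one edge of G. Contracting each set to a single vertex therefore yields K_{4} as a minor, and since treewidth is minor-monotone, tw(G) ≥ tw(K_{4}) = 3. Therefore the treewidth is 3.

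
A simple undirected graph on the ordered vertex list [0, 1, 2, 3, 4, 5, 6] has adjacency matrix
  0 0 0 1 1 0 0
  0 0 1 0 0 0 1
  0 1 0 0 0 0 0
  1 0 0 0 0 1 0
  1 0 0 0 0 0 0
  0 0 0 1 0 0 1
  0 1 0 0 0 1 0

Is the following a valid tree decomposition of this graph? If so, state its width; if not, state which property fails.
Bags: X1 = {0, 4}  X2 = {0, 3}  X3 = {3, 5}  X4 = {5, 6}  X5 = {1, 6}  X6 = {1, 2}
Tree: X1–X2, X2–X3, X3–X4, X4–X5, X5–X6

Every vertex of G appears in some bag (union = {0, 1, 2, 3, 4, 5, 6}); every edge is covered by a bag; and for each vertex v the set of bags containing v is connected in the bag tree. The decomposition is therefore valid. The largest bag has 2 vertices, so the width is 1.

Yes; width 1.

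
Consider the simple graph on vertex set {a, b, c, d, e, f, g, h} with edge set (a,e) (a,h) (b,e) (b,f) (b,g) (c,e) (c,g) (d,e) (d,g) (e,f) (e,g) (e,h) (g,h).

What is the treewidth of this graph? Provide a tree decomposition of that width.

Treewidth 2.
One such decomposition:
Bags: B1 = {c, e, g}  B2 = {b, e, g}  B3 = {d, e, g}  B4 = {b, e, f}  B5 = {e, g, h}  B6 = {a, e, h}
Tree: B1–B2, B1–B3, B2–B4, B2–B5, B5–B6

Every bag has size at most 3, so the width is 3 − 1 = 2 and tw(G) ≤ 2. For the lower bound, the 3 vertices {d, e, g} are pairwise adjacent, and any tree decomposition puts a clique entirely inside one bag — forcing width ≥ 2. Hence tw(G) = 2 exactly.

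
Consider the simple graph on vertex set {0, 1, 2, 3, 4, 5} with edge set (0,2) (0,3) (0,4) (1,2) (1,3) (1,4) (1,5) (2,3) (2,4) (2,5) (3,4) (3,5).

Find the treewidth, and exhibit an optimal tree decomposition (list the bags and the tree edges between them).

Treewidth 3.
One optimal decomposition is:
Bags: B1 = {1, 2, 3, 5}  B2 = {1, 2, 3, 4}  B3 = {0, 2, 3, 4}
Tree: B1–B2, B2–B3

The largest bag has 4 vertices, giving width 3; this decomposition certifies tw(G) ≤ 3. On the other hand G contains the 4-clique {0, 2, 3, 4}. A clique must lie in a single bag of any decomposition, so no decomposition can have width below 3. The upper and lower bounds meet at 3, so that is the treewidth.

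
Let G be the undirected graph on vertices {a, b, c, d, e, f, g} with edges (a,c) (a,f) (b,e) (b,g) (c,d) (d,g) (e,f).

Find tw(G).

A width-2 tree decomposition is:
Bags: B1 = {b, e, f}  B2 = {b, f, g}  B3 = {d, f, g}  B4 = {c, d, f}  B5 = {a, c, f}
Tree: B1–B2, B2–B3, B3–B4, B4–B5
Every bag has size at most 3, so the width is 3 − 1 = 2 and tw(G) ≤ 2. The edges f–e–b–g–d–c–a–f form a cycle, so G is not a tree and its treewidth is at least 2. The upper and lower bounds meet at 2, so that is the treewidth.

2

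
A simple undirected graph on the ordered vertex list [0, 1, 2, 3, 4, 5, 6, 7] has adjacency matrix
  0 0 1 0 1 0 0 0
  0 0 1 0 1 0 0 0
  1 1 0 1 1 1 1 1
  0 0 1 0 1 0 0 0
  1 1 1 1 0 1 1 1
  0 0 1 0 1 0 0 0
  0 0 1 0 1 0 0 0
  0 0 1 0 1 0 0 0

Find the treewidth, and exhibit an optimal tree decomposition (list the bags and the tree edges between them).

The largest bag has 3 vertices, giving width 2; this decomposition certifies tw(G) ≤ 2. Conversely, {0, 2, 4} is a clique of size 3, and the vertices of any clique must share a bag in every tree decomposition; so some bag has ≥ 3 vertices and tw(G) ≥ 2. The upper and lower bounds meet at 2, so that is the treewidth.

Treewidth 2.
One optimal decomposition is:
Bags: B1 = {2, 4, 6}  B2 = {0, 2, 4}  B3 = {2, 3, 4}  B4 = {1, 2, 4}  B5 = {2, 4, 5}  B6 = {2, 4, 7}
Tree: B1–B2, B2–B3, B1–B4, B1–B5, B3–B6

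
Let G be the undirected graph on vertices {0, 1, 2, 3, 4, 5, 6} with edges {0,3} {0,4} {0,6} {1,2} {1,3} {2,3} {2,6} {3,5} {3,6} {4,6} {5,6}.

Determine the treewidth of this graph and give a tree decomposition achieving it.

Every bag has size at most 3, so the width is 3 − 1 = 2 and tw(G) ≤ 2. On the other hand G contains the 3-clique {1, 2, 3}. A clique must lie in a single bag of any decomposition, so no decomposition can have width below 2. Combining the bounds, tw(G) = 2.

Treewidth 2.
One optimal decomposition is:
Bags: B1 = {0, 4, 6}  B2 = {0, 3, 6}  B3 = {2, 3, 6}  B4 = {1, 2, 3}  B5 = {3, 5, 6}
Tree: B1–B2, B2–B3, B3–B4, B3–B5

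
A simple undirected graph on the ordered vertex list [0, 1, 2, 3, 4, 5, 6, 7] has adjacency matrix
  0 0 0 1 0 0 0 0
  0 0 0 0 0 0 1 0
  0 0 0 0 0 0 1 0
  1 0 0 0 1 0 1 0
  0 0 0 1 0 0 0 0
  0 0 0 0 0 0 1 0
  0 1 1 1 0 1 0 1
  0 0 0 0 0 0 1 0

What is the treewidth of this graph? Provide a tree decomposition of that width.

Treewidth 1.
One optimal decomposition is:
Bags: B1 = {3, 6}  B2 = {0, 3}  B3 = {2, 6}  B4 = {3, 4}  B5 = {1, 6}  B6 = {6, 7}  B7 = {5, 6}
Tree: B1–B2, B1–B3, B1–B4, B1–B5, B5–B6, B5–B7

Every bag has size at most 2, so the width is 2 − 1 = 1 and tw(G) ≤ 1. Any graph with an edge has treewidth ≥ 1, and G has the edge 6–3. Hence tw(G) = 1 exactly.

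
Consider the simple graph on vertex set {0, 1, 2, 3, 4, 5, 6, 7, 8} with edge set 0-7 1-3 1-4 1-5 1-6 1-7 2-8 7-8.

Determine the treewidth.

1

A width-1 tree decomposition is:
Bags: B1 = {7, 8}  B2 = {1, 7}  B3 = {1, 5}  B4 = {1, 4}  B5 = {0, 7}  B6 = {1, 3}  B7 = {2, 8}  B8 = {1, 6}
Tree: B1–B2, B2–B3, B3–B4, B2–B5, B3–B6, B1–B7, B6–B8
The largest bag has 2 vertices, giving width 1; this decomposition certifies tw(G) ≤ 1. Since G has at least one edge (e.g. 7–8), it is not an edgeless graph, so tw(G) ≥ 1. The upper and lower bounds meet at 1, so that is the treewidth.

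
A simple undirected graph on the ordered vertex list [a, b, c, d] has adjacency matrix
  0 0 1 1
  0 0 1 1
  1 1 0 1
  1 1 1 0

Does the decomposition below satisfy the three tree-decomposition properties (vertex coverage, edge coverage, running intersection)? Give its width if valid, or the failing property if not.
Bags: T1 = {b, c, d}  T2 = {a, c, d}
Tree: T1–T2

Yes; width 2.

Vertex coverage: the bags together contain {a, b, c, d}, the full vertex set. Edge coverage: each edge of G has both endpoints in at least one bag. Running intersection: for every vertex, the bags containing it form a connected subtree. All three properties hold, so this is a valid tree decomposition of width max|bag| − 1 = 2, and hence tw(G) ≤ 2.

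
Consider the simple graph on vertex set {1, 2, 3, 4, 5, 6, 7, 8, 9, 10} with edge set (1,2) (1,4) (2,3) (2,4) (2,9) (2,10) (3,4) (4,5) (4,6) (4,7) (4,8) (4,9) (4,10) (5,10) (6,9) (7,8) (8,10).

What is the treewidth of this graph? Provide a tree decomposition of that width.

Treewidth 2.
Bags: B1 = {4, 8, 10}  B2 = {2, 4, 10}  B3 = {2, 4, 9}  B4 = {4, 7, 8}  B5 = {2, 3, 4}  B6 = {4, 6, 9}  B7 = {4, 5, 10}  B8 = {1, 2, 4}
Tree: B1–B2, B2–B3, B1–B4, B3–B5, B3–B6, B1–B7, B3–B8

Each bag holds 3 vertices, so the decomposition has width 2, which upper-bounds the treewidth. For the lower bound, the 3 vertices {1, 2, 4} are pairwise adjacent, and any tree decomposition puts a clique entirely inside one bag — forcing width ≥ 2. The upper and lower bounds meet at 2, so that is the treewidth.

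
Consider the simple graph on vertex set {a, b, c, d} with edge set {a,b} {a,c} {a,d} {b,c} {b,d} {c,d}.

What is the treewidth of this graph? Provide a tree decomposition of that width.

Treewidth 3.
One optimal decomposition is:
Bags: B1 = {a, b, c, d}
Tree: (single bag)

With just one bag of size 4, the width is 4 − 1 = 3, so tw(G) ≤ 3. On the other hand G contains the 4-clique {a, b, c, d}. A clique must lie in a single bag of any decomposition, so no decomposition can have width below 3. The upper and lower bounds meet at 3, so that is the treewidth.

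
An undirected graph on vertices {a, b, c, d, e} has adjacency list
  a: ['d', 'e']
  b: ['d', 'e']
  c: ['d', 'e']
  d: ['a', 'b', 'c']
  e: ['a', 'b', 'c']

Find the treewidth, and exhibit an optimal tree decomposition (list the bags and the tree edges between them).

Each bag holds 3 vertices, so the decomposition has width 2, which upper-bounds the treewidth. The edges e–c–d–b–e form a cycle, so G is not a tree and its treewidth is at least 2. Combining the bounds, tw(G) = 2.

Treewidth 2.
One optimal decomposition is:
Bags: B1 = {c, d, e}  B2 = {b, d, e}  B3 = {a, d, e}
Tree: B1–B2, B2–B3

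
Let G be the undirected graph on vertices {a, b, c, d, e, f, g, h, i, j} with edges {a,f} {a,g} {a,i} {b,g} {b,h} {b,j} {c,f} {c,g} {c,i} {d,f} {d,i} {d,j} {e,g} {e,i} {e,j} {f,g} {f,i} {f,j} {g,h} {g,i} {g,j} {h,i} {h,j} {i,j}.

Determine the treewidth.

3

A width-3 tree decomposition is:
Bags: B1 = {g, h, i, j}  B2 = {f, g, i, j}  B3 = {c, f, g, i}  B4 = {b, g, h, j}  B5 = {a, f, g, i}  B6 = {e, g, i, j}  B7 = {d, f, i, j}
Tree: B1–B2, B2–B3, B1–B4, B2–B5, B2–B6, B2–B7
Each bag holds 4 vertices, so the decomposition has width 3, which upper-bounds the treewidth. For the lower bound, the 4 vertices {d, f, i, j} are pairwise adjacent, and any tree decomposition puts a clique entirely inside one bag — forcing width ≥ 3. Hence tw(G) = 3 exactly.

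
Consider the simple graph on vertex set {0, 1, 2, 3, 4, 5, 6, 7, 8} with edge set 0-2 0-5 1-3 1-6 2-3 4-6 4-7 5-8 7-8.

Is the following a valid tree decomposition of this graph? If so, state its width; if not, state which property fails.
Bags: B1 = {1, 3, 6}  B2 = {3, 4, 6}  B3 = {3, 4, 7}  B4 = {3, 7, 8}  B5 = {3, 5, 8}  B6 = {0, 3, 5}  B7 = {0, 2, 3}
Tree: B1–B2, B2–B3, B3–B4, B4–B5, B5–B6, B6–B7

Every vertex of G appears in some bag (union = {0, 1, 2, 3, 4, 5, 6, 7, 8}); every edge is covered by a bag; and for each vertex v the set of bags containing v is connected in the bag tree. The decomposition is therefore valid. The largest bag has 3 vertices, so the width is 2.

Yes; width 2.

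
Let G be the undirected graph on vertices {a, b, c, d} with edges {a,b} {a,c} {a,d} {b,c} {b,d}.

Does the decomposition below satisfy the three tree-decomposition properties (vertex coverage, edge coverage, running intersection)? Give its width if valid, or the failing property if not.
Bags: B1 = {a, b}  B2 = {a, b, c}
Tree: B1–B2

No — vertex d appears in no bag.

A tree decomposition must satisfy three properties: every vertex lies in some bag; for every edge, both endpoints lie together in some bag; and for every vertex, the bags containing it form a connected subtree. Here vertex d appears in no bag, so the decomposition is invalid.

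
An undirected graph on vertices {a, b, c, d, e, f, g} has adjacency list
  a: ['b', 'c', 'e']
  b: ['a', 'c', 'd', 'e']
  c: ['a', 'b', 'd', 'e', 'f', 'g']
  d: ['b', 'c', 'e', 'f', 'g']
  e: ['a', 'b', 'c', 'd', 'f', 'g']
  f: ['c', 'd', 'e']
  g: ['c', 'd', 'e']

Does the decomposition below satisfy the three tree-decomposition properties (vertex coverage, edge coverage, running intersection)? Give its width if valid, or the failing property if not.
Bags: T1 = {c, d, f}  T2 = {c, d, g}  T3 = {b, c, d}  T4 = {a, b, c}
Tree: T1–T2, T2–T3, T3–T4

A tree decomposition must satisfy three properties: every vertex lies in some bag; for every edge, both endpoints lie together in some bag; and for every vertex, the bags containing it form a connected subtree. Here vertex e appears in no bag, so the decomposition is invalid.

No — vertex e appears in no bag.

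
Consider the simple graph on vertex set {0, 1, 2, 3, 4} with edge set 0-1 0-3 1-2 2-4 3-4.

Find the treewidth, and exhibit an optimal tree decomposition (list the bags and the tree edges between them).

The largest bag has 3 vertices, giving width 2; this decomposition certifies tw(G) ≤ 2. Since 3–4–2–1–0–3 is a cycle in G, G is not acyclic. Forests are exactly the graphs of treewidth ≤ 1, so tw(G) ≥ 2. Hence tw(G) = 2 exactly.

Treewidth 2.
Bags: B1 = {2, 3, 4}  B2 = {1, 2, 3}  B3 = {0, 1, 3}
Tree: B1–B2, B2–B3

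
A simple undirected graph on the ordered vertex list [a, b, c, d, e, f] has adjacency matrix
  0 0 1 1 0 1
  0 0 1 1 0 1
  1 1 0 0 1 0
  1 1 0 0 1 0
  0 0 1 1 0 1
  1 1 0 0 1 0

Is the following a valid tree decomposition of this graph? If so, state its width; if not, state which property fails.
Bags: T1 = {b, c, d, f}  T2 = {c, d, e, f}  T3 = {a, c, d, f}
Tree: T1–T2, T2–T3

Yes; width 3.

Vertex coverage: the bags together contain {a, b, c, d, e, f}, the full vertex set. Edge coverage: each edge of G has both endpoints in at least one bag. Running intersection: for every vertex, the bags containing it form a connected subtree. All three properties hold, so this is a valid tree decomposition of width max|bag| − 1 = 3, and hence tw(G) ≤ 3.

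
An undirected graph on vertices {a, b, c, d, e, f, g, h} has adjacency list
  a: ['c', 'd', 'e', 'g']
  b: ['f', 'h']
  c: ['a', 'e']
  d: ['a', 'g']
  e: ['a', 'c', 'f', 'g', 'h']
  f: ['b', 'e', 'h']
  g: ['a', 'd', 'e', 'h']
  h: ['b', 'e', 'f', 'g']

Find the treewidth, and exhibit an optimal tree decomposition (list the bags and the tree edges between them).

Every bag has size at most 3, so the width is 3 − 1 = 2 and tw(G) ≤ 2. On the other hand G contains the 3-clique {a, d, g}. A clique must lie in a single bag of any decomposition, so no decomposition can have width below 2. Therefore the treewidth is 2.

Treewidth 2.
One such decomposition:
Bags: B1 = {a, c, e}  B2 = {a, e, g}  B3 = {a, d, g}  B4 = {e, g, h}  B5 = {e, f, h}  B6 = {b, f, h}
Tree: B1–B2, B2–B3, B2–B4, B4–B5, B5–B6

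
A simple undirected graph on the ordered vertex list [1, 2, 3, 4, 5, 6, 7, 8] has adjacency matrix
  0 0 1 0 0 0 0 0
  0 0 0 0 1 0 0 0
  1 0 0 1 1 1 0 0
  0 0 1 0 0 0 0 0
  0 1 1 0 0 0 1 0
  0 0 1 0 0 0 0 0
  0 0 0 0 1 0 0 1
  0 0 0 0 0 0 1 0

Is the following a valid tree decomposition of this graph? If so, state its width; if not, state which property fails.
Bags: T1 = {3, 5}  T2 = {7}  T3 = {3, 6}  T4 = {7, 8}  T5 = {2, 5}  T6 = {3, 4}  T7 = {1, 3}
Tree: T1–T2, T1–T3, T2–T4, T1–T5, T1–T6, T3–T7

No — edge (5,7) lies in no bag.

A tree decomposition must satisfy three properties: every vertex lies in some bag; for every edge, both endpoints lie together in some bag; and for every vertex, the bags containing it form a connected subtree. Here edge (5,7) lies in no bag, so the decomposition is invalid.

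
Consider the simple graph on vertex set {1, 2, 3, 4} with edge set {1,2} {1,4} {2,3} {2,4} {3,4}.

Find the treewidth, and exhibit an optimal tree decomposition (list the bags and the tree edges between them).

Treewidth 2.
Bags: B1 = {2, 3, 4}  B2 = {1, 2, 4}
Tree: B1–B2

The largest bag has 3 vertices, giving width 2; this decomposition certifies tw(G) ≤ 2. For the lower bound, the 3 vertices {1, 2, 4} are pairwise adjacent, and any tree decomposition puts a clique entirely inside one bag — forcing width ≥ 2. The upper and lower bounds meet at 2, so that is the treewidth.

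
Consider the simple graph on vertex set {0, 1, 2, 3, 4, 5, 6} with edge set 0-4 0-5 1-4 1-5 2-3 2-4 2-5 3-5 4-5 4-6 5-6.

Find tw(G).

2

A width-2 tree decomposition is:
Bags: B1 = {2, 4, 5}  B2 = {4, 5, 6}  B3 = {1, 4, 5}  B4 = {2, 3, 5}  B5 = {0, 4, 5}
Tree: B1–B2, B2–B3, B1–B4, B1–B5
Every bag has size at most 3, so the width is 3 − 1 = 2 and tw(G) ≤ 2. On the other hand G contains the 3-clique {2, 3, 5}. A clique must lie in a single bag of any decomposition, so no decomposition can have width below 2. Combining the bounds, tw(G) = 2.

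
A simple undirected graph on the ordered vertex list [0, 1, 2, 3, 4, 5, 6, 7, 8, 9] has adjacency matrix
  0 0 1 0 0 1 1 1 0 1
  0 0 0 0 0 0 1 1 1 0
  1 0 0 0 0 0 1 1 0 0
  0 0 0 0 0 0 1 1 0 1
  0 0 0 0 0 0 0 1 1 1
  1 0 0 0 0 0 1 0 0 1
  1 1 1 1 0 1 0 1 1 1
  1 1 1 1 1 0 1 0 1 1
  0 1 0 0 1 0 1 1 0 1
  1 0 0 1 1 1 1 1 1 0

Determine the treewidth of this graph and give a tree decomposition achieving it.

Every bag has size at most 4, so the width is 4 − 1 = 3 and tw(G) ≤ 3. On the other hand G contains the 4-clique {4, 7, 8, 9}. A clique must lie in a single bag of any decomposition, so no decomposition can have width below 3. Combining the bounds, tw(G) = 3.

Treewidth 3.
One optimal decomposition is:
Bags: B1 = {6, 7, 8, 9}  B2 = {1, 6, 7, 8}  B3 = {0, 6, 7, 9}  B4 = {4, 7, 8, 9}  B5 = {0, 2, 6, 7}  B6 = {0, 5, 6, 9}  B7 = {3, 6, 7, 9}
Tree: B1–B2, B1–B3, B1–B4, B3–B5, B3–B6, B1–B7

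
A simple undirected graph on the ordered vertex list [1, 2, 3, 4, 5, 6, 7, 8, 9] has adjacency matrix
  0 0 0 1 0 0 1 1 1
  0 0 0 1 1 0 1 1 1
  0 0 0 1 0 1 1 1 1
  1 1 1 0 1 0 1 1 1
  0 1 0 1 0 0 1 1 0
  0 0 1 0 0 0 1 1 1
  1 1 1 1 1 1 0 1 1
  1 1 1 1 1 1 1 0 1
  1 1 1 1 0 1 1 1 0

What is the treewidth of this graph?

4

A width-4 tree decomposition is:
Bags: B1 = {3, 4, 7, 8, 9}  B2 = {2, 4, 7, 8, 9}  B3 = {1, 4, 7, 8, 9}  B4 = {2, 4, 5, 7, 8}  B5 = {3, 6, 7, 8, 9}
Tree: B1–B2, B2–B3, B2–B4, B1–B5
Every bag has size at most 5, so the width is 5 − 1 = 4 and tw(G) ≤ 4. On the other hand G contains the 5-clique {1, 4, 7, 8, 9}. A clique must lie in a single bag of any decomposition, so no decomposition can have width below 4. Combining the bounds, tw(G) = 4.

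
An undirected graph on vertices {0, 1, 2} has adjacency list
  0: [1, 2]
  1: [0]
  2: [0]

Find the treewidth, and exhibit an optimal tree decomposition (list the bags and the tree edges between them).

Treewidth 1.
One such decomposition:
Bags: B1 = {0, 2}  B2 = {0, 1}
Tree: B1–B2

Every bag has size at most 2, so the width is 2 − 1 = 1 and tw(G) ≤ 1. Since G has at least one edge (e.g. 0–2), it is not an edgeless graph, so tw(G) ≥ 1. Therefore the treewidth is 1.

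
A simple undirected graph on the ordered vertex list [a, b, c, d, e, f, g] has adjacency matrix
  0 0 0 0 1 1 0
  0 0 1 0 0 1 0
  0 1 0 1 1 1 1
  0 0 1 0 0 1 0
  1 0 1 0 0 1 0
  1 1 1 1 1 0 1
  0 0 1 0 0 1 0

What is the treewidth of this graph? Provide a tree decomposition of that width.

Each bag holds 3 vertices, so the decomposition has width 2, which upper-bounds the treewidth. For the lower bound, the 3 vertices {c, d, f} are pairwise adjacent, and any tree decomposition puts a clique entirely inside one bag — forcing width ≥ 2. Therefore the treewidth is 2.

Treewidth 2.
One optimal decomposition is:
Bags: B1 = {c, e, f}  B2 = {c, d, f}  B3 = {c, f, g}  B4 = {a, e, f}  B5 = {b, c, f}
Tree: B1–B2, B1–B3, B1–B4, B1–B5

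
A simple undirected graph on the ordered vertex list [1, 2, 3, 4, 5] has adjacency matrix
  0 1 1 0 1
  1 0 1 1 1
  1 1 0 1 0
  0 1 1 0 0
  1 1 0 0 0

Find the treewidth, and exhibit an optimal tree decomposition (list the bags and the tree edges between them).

The largest bag has 3 vertices, giving width 2; this decomposition certifies tw(G) ≤ 2. Conversely, {1, 2, 3} is a clique of size 3, and the vertices of any clique must share a bag in every tree decomposition; so some bag has ≥ 3 vertices and tw(G) ≥ 2. Hence tw(G) = 2 exactly.

Treewidth 2.
One optimal decomposition is:
Bags: B1 = {1, 2, 3}  B2 = {1, 2, 5}  B3 = {2, 3, 4}
Tree: B1–B2, B1–B3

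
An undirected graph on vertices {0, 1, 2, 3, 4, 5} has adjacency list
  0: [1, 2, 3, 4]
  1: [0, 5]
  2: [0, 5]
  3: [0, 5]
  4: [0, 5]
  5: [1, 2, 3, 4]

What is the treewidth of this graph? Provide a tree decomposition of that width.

Treewidth 2.
Bags: B1 = {0, 4, 5}  B2 = {0, 1, 5}  B3 = {0, 3, 5}  B4 = {0, 2, 5}
Tree: B1–B2, B2–B3, B3–B4

Every bag has size at most 3, so the width is 3 − 1 = 2 and tw(G) ≤ 2. The edges 4–5–1–0–4 form a cycle, so G is not a tree and its treewidth is at least 2. Hence tw(G) = 2 exactly.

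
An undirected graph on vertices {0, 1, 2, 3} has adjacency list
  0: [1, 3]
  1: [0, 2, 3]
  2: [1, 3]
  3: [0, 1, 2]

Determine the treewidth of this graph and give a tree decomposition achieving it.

Treewidth 2.
One optimal decomposition is:
Bags: B1 = {1, 2, 3}  B2 = {0, 1, 3}
Tree: B1–B2

The largest bag has 3 vertices, giving width 2; this decomposition certifies tw(G) ≤ 2. On the other hand G contains the 3-clique {0, 1, 3}. A clique must lie in a single bag of any decomposition, so no decomposition can have width below 2. Combining the bounds, tw(G) = 2.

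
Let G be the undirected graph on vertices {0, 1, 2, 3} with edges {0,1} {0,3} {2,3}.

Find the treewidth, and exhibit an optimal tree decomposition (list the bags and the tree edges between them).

Treewidth 1.
Bags: B1 = {2, 3}  B2 = {0, 3}  B3 = {0, 1}
Tree: B1–B2, B2–B3

Each bag holds 2 vertices, so the decomposition has width 1, which upper-bounds the treewidth. Since G has at least one edge (e.g. 2–3), it is not an edgeless graph, so tw(G) ≥ 1. Hence tw(G) = 1 exactly.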